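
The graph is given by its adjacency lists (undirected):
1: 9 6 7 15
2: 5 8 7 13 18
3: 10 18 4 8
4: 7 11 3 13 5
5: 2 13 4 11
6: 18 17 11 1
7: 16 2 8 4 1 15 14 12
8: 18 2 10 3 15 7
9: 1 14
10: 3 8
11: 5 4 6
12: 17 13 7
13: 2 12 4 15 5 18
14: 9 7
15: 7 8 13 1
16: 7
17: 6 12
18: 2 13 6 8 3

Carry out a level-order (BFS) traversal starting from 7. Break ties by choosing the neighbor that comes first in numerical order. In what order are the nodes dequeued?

Visit 7; enqueue 1, 2, 4, 8, 12, 14, 15, 16 → queue [1, 2, 4, 8, 12, 14, 15, 16]
Visit 1; enqueue 6, 9 → queue [2, 4, 8, 12, 14, 15, 16, 6, 9]
Visit 2; enqueue 5, 13, 18 → queue [4, 8, 12, 14, 15, 16, 6, 9, 5, 13, 18]
Visit 4; enqueue 3, 11 → queue [8, 12, 14, 15, 16, 6, 9, 5, 13, 18, 3, 11]
Visit 8; enqueue 10 → queue [12, 14, 15, 16, 6, 9, 5, 13, 18, 3, 11, 10]
Visit 12; enqueue 17 → queue [14, 15, 16, 6, 9, 5, 13, 18, 3, 11, 10, 17]
Visit 14 → queue [15, 16, 6, 9, 5, 13, 18, 3, 11, 10, 17]
Visit 15 → queue [16, 6, 9, 5, 13, 18, 3, 11, 10, 17]
Visit 16 → queue [6, 9, 5, 13, 18, 3, 11, 10, 17]
Visit 6 → queue [9, 5, 13, 18, 3, 11, 10, 17]
Visit 9 → queue [5, 13, 18, 3, 11, 10, 17]
Visit 5 → queue [13, 18, 3, 11, 10, 17]
Visit 13 → queue [18, 3, 11, 10, 17]
Visit 18 → queue [3, 11, 10, 17]
Visit 3 → queue [11, 10, 17]
Visit 11 → queue [10, 17]
Visit 10 → queue [17]
Visit 17 → queue []

7 1 2 4 8 12 14 15 16 6 9 5 13 18 3 11 10 17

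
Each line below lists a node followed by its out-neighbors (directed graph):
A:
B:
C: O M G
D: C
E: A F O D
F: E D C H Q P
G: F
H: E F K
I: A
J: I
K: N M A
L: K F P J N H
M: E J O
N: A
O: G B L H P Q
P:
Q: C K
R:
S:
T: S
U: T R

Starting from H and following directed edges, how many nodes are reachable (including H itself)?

17

BFS from H visits: H, E, F, K, A, D, O, C, P, Q, M, N, B, G, L, J, I
Reachable nodes: 17 of 21 total.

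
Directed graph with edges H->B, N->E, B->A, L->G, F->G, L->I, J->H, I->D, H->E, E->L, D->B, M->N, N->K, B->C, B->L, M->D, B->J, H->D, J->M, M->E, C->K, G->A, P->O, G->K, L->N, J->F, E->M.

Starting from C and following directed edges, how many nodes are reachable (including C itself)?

BFS from C visits: C, K
Reachable nodes: 2 of 16 total.

2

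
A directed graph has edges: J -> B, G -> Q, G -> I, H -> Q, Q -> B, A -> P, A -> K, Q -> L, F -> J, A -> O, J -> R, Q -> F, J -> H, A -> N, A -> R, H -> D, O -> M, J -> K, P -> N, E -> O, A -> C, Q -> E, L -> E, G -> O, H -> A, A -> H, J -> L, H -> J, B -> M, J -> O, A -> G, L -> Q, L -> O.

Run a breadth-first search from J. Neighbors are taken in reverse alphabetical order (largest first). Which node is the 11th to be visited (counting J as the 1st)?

D

Visit J; enqueue R, O, L, K, H, B → queue [R, O, L, K, H, B]
Visit R → queue [O, L, K, H, B]
Visit O; enqueue M → queue [L, K, H, B, M]
Visit L; enqueue Q, E → queue [K, H, B, M, Q, E]
Visit K → queue [H, B, M, Q, E]
Visit H; enqueue D, A → queue [B, M, Q, E, D, A]
Visit B → queue [M, Q, E, D, A]
Visit M → queue [Q, E, D, A]
Visit Q; enqueue F → queue [E, D, A, F]
Visit E → queue [D, A, F]
Visit D → queue [A, F]
Visit A; enqueue P, N, G, C → queue [F, P, N, G, C]
Visit F → queue [P, N, G, C]
Visit P → queue [N, G, C]
Visit N → queue [G, C]
Visit G; enqueue I → queue [C, I]
Visit C → queue [I]
Visit I → queue []

Visit order: J, R, O, L, K, H, B, M, Q, E, D, A, F, P, N, G, C, I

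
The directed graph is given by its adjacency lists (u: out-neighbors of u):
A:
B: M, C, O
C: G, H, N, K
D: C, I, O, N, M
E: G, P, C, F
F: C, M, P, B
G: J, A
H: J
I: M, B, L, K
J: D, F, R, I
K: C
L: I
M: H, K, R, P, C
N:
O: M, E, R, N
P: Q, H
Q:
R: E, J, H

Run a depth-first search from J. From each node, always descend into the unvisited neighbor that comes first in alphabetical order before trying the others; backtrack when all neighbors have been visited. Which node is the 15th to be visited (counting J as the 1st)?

Visit J
J → D
D → C
C → G
G → A
C → H
C → K
C → N
D → I
I → B
B → M
M → P
P → Q
M → R
R → E
E → F
B → O
I → L

Visit order: J, D, C, G, A, H, K, N, I, B, M, P, Q, R, E, F, O, L

E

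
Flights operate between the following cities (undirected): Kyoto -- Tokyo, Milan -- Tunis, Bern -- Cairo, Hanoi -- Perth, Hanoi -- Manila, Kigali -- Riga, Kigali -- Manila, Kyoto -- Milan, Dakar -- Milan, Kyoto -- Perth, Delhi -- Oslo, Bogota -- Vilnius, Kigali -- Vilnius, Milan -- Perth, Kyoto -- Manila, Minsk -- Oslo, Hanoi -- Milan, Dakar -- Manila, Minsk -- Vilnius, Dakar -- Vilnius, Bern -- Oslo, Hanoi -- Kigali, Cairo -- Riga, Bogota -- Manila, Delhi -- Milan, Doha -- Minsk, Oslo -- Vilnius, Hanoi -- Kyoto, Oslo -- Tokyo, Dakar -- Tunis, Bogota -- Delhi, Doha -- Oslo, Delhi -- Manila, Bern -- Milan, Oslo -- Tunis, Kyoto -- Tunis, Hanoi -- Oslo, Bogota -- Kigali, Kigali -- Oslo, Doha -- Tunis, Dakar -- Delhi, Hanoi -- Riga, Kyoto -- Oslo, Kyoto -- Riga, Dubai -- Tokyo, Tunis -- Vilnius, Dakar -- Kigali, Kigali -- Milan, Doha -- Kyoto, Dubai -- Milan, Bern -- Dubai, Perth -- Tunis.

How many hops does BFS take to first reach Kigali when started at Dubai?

2

Level 0: Dubai
Level 1: Bern, Milan, Tokyo
Level 2: Cairo, Dakar, Delhi, Hanoi, Kigali, Kyoto, Oslo, Perth, Tunis
Level 3: Bogota, Doha, Manila, Minsk, Riga, Vilnius
Kigali first appears at level 2.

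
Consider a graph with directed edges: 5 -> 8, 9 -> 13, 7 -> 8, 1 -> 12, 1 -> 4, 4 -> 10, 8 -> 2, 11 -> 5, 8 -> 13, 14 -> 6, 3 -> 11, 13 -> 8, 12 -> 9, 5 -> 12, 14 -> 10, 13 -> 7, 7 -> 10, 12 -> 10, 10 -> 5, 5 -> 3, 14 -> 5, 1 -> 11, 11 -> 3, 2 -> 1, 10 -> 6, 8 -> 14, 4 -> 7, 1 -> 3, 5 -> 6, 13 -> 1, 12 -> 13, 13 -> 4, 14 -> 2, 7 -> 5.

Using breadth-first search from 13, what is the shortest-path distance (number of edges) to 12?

2

Level 0: 13
Level 1: 1, 4, 7, 8
Level 2: 2, 3, 5, 10, 11, 12, 14
Level 3: 6, 9
12 first appears at level 2.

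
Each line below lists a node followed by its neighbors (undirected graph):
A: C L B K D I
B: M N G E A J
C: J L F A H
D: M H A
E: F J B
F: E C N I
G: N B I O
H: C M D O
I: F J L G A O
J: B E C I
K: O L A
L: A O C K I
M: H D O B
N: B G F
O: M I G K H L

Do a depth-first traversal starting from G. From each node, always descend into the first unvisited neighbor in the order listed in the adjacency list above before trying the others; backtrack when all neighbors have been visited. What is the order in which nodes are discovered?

G -> N -> B -> M -> H -> C -> J -> E -> F -> I -> L -> A -> K -> O -> D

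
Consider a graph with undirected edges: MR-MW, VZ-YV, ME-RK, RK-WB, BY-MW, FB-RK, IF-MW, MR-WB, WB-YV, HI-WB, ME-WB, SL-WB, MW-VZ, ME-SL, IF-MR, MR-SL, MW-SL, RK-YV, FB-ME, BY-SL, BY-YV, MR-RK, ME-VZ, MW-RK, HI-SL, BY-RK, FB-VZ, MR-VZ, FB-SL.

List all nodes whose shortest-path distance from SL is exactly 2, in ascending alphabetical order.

IF, RK, VZ, YV

Level 0: SL
Level 1: BY, FB, HI, ME, MR, MW, WB
Level 2: IF, RK, VZ, YV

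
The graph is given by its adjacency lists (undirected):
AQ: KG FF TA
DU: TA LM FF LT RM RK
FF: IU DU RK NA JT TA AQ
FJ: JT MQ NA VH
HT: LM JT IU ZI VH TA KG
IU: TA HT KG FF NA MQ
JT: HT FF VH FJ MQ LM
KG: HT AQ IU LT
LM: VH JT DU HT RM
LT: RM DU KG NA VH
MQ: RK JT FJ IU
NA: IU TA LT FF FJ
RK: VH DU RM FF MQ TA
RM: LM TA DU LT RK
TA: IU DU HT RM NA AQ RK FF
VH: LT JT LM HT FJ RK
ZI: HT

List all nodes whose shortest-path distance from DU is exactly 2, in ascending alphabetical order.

Level 0: DU
Level 1: FF, LM, LT, RK, RM, TA
Level 2: AQ, HT, IU, JT, KG, MQ, NA, VH
Level 3: FJ, ZI

AQ, HT, IU, JT, KG, MQ, NA, VH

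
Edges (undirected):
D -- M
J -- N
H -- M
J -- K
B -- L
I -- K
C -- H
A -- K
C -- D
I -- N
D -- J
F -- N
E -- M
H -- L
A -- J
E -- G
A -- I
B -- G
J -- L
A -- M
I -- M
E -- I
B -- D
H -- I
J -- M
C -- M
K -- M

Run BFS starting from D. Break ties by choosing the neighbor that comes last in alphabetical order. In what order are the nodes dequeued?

Visit D; enqueue M, J, C, B → queue [M, J, C, B]
Visit M; enqueue K, I, H, E, A → queue [J, C, B, K, I, H, E, A]
Visit J; enqueue N, L → queue [C, B, K, I, H, E, A, N, L]
Visit C → queue [B, K, I, H, E, A, N, L]
Visit B; enqueue G → queue [K, I, H, E, A, N, L, G]
Visit K → queue [I, H, E, A, N, L, G]
Visit I → queue [H, E, A, N, L, G]
Visit H → queue [E, A, N, L, G]
Visit E → queue [A, N, L, G]
Visit A → queue [N, L, G]
Visit N; enqueue F → queue [L, G, F]
Visit L → queue [G, F]
Visit G → queue [F]
Visit F → queue []

D -> M -> J -> C -> B -> K -> I -> H -> E -> A -> N -> L -> G -> F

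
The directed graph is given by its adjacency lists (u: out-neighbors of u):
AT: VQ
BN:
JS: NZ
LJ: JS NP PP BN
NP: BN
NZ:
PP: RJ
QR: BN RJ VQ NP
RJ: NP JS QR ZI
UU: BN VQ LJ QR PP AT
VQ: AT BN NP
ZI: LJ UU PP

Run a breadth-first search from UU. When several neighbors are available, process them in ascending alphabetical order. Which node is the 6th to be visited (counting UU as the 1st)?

Visit UU; enqueue AT, BN, LJ, PP, QR, VQ → queue [AT, BN, LJ, PP, QR, VQ]
Visit AT → queue [BN, LJ, PP, QR, VQ]
Visit BN → queue [LJ, PP, QR, VQ]
Visit LJ; enqueue JS, NP → queue [PP, QR, VQ, JS, NP]
Visit PP; enqueue RJ → queue [QR, VQ, JS, NP, RJ]
Visit QR → queue [VQ, JS, NP, RJ]
Visit VQ → queue [JS, NP, RJ]
Visit JS; enqueue NZ → queue [NP, RJ, NZ]
Visit NP → queue [RJ, NZ]
Visit RJ; enqueue ZI → queue [NZ, ZI]
Visit NZ → queue [ZI]
Visit ZI → queue []

Visit order: UU, AT, BN, LJ, PP, QR, VQ, JS, NP, RJ, NZ, ZI

QR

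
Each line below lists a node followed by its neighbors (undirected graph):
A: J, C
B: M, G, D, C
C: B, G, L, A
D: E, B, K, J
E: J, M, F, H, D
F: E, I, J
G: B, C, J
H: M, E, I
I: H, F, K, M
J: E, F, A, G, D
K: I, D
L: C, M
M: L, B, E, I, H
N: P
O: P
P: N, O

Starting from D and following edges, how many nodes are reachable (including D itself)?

13

BFS from D visits: D, B, E, J, K, C, G, M, F, H, A, I, L
Reachable nodes: 13 of 16 total.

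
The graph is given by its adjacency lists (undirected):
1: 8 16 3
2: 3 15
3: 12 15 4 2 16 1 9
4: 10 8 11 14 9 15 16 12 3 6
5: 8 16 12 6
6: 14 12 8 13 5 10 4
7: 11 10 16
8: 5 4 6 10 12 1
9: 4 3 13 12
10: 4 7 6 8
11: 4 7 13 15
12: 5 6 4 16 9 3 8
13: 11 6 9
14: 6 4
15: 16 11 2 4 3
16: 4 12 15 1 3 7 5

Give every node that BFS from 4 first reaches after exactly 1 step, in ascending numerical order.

3, 6, 8, 9, 10, 11, 12, 14, 15, 16

Level 0: 4
Level 1: 3, 6, 8, 9, 10, 11, 12, 14, 15, 16
Level 2: 1, 2, 5, 7, 13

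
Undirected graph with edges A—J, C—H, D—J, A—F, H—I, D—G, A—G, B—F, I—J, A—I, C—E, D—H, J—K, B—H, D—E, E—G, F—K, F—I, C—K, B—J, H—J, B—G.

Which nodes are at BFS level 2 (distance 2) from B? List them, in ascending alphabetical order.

Level 0: B
Level 1: F, G, H, J
Level 2: A, C, D, E, I, K

A, C, D, E, I, K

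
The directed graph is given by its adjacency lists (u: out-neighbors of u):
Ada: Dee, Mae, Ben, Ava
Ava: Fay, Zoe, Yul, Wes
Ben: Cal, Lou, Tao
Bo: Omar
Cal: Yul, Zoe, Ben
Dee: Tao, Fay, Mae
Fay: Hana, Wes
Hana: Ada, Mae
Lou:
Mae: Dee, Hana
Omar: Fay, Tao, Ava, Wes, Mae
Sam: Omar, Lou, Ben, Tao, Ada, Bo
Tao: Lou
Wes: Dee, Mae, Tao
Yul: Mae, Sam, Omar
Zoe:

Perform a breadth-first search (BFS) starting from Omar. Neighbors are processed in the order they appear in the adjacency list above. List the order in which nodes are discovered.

Omar, Fay, Tao, Ava, Wes, Mae, Hana, Lou, Zoe, Yul, Dee, Ada, Sam, Ben, Bo, Cal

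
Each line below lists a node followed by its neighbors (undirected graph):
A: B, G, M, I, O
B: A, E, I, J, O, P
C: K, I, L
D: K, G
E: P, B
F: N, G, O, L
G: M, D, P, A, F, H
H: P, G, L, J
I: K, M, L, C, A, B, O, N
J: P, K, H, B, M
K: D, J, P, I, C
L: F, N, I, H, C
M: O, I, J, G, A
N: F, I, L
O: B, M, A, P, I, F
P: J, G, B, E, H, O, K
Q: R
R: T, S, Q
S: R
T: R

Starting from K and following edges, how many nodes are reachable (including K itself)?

BFS from K visits: K, D, J, P, I, C, G, H, B, M, E, O, L, A, N, F
Reachable nodes: 16 of 20 total.

16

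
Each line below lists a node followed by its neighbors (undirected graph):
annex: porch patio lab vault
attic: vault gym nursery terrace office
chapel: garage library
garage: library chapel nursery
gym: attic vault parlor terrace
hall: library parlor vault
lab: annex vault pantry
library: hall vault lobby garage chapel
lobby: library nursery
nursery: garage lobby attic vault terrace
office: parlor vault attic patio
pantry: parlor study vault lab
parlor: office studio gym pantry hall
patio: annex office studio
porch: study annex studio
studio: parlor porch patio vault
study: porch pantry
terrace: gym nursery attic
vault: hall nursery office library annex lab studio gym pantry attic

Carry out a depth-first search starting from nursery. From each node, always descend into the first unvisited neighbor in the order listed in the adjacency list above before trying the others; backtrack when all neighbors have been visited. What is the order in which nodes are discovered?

nursery, garage, library, hall, parlor, office, vault, annex, porch, study, pantry, lab, studio, patio, gym, attic, terrace, lobby, chapel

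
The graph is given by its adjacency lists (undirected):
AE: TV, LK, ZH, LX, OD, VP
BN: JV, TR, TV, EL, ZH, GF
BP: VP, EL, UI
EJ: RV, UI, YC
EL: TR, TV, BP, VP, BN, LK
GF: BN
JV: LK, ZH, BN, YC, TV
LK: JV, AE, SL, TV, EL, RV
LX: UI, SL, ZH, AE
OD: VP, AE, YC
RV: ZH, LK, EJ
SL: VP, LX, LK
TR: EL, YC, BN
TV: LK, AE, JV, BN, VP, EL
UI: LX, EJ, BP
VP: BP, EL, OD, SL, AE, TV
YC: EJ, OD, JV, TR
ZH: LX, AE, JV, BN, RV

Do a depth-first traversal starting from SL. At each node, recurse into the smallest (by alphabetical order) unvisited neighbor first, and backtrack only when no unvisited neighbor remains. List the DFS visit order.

SL → LK → AE → LX → UI → BP → EL → BN → GF → JV → TV → VP → OD → YC → EJ → RV → ZH → TR

Visit SL
SL → LK
LK → AE
AE → LX
LX → UI
UI → BP
BP → EL
EL → BN
BN → GF
BN → JV
JV → TV
TV → VP
VP → OD
OD → YC
YC → EJ
EJ → RV
RV → ZH
YC → TR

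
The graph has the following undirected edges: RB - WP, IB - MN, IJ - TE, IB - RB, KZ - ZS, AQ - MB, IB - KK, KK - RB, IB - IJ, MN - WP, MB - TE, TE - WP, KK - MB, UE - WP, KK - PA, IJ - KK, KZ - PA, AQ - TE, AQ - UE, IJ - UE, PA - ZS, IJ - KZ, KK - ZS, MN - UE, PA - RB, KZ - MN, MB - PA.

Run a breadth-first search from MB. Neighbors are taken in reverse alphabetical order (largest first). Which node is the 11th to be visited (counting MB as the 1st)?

IB

Visit MB; enqueue TE, PA, KK, AQ → queue [TE, PA, KK, AQ]
Visit TE; enqueue WP, IJ → queue [PA, KK, AQ, WP, IJ]
Visit PA; enqueue ZS, RB, KZ → queue [KK, AQ, WP, IJ, ZS, RB, KZ]
Visit KK; enqueue IB → queue [AQ, WP, IJ, ZS, RB, KZ, IB]
Visit AQ; enqueue UE → queue [WP, IJ, ZS, RB, KZ, IB, UE]
Visit WP; enqueue MN → queue [IJ, ZS, RB, KZ, IB, UE, MN]
Visit IJ → queue [ZS, RB, KZ, IB, UE, MN]
Visit ZS → queue [RB, KZ, IB, UE, MN]
Visit RB → queue [KZ, IB, UE, MN]
Visit KZ → queue [IB, UE, MN]
Visit IB → queue [UE, MN]
Visit UE → queue [MN]
Visit MN → queue []

Visit order: MB, TE, PA, KK, AQ, WP, IJ, ZS, RB, KZ, IB, UE, MN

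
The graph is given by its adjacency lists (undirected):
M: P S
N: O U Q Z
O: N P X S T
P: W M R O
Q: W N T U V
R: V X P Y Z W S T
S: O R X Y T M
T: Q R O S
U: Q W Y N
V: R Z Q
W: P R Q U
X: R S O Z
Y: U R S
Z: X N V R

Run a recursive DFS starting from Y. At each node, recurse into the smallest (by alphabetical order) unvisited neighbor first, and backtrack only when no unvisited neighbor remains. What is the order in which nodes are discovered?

Y R P M S O N Q T U W V Z X

Visit Y
Y → R
R → P
P → M
M → S
S → O
O → N
N → Q
Q → T
Q → U
U → W
Q → V
V → Z
Z → X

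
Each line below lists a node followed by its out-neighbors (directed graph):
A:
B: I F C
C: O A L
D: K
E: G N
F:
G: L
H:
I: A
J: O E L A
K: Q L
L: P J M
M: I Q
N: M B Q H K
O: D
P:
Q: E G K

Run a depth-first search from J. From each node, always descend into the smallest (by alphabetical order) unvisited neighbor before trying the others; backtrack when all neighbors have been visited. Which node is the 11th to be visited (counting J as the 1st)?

Visit J
J → A
J → E
E → G
G → L
L → M
M → I
M → Q
Q → K
L → P
E → N
N → B
B → C
C → O
O → D
B → F
N → H

Visit order: J, A, E, G, L, M, I, Q, K, P, N, B, C, O, D, F, H

N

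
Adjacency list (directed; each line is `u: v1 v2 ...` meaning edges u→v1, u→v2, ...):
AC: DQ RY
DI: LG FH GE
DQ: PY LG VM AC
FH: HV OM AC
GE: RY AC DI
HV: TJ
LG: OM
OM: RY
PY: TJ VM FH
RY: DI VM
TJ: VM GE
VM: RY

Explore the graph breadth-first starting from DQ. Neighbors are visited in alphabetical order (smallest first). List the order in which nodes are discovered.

Visit DQ; enqueue AC, LG, PY, VM → queue [AC, LG, PY, VM]
Visit AC; enqueue RY → queue [LG, PY, VM, RY]
Visit LG; enqueue OM → queue [PY, VM, RY, OM]
Visit PY; enqueue FH, TJ → queue [VM, RY, OM, FH, TJ]
Visit VM → queue [RY, OM, FH, TJ]
Visit RY; enqueue DI → queue [OM, FH, TJ, DI]
Visit OM → queue [FH, TJ, DI]
Visit FH; enqueue HV → queue [TJ, DI, HV]
Visit TJ; enqueue GE → queue [DI, HV, GE]
Visit DI → queue [HV, GE]
Visit HV → queue [GE]
Visit GE → queue []

DQ, AC, LG, PY, VM, RY, OM, FH, TJ, DI, HV, GE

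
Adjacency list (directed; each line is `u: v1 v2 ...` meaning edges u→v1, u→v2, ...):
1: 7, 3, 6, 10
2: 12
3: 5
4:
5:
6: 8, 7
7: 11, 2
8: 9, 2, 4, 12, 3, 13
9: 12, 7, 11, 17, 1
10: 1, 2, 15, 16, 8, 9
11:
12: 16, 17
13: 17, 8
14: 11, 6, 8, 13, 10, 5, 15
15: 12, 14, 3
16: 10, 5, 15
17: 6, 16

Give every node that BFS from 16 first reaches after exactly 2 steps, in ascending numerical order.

1, 2, 3, 8, 9, 12, 14

Level 0: 16
Level 1: 5, 10, 15
Level 2: 1, 2, 3, 8, 9, 12, 14
Level 3: 4, 6, 7, 11, 13, 17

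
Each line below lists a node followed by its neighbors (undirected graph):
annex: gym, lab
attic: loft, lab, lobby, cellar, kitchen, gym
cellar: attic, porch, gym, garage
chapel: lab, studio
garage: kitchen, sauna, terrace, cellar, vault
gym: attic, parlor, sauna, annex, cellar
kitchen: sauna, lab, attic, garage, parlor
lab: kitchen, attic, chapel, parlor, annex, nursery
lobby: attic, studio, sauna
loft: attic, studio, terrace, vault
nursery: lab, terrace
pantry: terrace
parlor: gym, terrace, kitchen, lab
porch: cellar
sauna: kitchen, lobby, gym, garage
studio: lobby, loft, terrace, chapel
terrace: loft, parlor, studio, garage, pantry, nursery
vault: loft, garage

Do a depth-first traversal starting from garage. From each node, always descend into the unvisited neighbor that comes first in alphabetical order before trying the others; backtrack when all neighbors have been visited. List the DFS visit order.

garage, cellar, attic, gym, annex, lab, chapel, studio, lobby, sauna, kitchen, parlor, terrace, loft, vault, nursery, pantry, porch

Visit garage
garage → cellar
cellar → attic
attic → gym
gym → annex
annex → lab
lab → chapel
chapel → studio
studio → lobby
lobby → sauna
sauna → kitchen
kitchen → parlor
parlor → terrace
terrace → loft
loft → vault
terrace → nursery
terrace → pantry
cellar → porch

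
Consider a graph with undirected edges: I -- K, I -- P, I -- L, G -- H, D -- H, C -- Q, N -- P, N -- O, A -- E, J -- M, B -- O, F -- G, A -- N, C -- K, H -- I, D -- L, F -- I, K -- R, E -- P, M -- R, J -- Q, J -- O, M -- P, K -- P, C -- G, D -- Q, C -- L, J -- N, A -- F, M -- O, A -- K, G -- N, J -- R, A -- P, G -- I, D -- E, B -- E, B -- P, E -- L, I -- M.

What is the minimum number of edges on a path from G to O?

2

Level 0: G
Level 1: C, F, H, I, N
Level 2: A, D, J, K, L, M, O, P, Q
Level 3: B, E, R
O first appears at level 2.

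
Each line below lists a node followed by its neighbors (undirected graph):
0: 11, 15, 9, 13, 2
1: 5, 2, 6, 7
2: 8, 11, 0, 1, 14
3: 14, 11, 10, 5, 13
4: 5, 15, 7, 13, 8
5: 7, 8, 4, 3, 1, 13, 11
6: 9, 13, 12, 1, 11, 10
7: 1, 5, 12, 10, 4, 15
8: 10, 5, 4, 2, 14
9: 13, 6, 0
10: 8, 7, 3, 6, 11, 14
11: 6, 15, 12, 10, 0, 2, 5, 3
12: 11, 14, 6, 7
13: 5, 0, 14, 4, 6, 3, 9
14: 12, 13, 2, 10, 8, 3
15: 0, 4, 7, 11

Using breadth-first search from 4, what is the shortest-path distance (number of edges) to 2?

2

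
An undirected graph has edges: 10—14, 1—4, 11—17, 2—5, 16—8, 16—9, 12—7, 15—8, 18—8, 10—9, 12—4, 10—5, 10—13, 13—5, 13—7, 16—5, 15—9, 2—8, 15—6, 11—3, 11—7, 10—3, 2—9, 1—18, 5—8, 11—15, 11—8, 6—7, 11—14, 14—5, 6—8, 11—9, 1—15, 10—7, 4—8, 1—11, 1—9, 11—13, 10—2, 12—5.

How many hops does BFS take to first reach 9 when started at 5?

2

Level 0: 5
Level 1: 2, 8, 10, 12, 13, 14, 16
Level 2: 3, 4, 6, 7, 9, 11, 15, 18
Level 3: 1, 17
9 first appears at level 2.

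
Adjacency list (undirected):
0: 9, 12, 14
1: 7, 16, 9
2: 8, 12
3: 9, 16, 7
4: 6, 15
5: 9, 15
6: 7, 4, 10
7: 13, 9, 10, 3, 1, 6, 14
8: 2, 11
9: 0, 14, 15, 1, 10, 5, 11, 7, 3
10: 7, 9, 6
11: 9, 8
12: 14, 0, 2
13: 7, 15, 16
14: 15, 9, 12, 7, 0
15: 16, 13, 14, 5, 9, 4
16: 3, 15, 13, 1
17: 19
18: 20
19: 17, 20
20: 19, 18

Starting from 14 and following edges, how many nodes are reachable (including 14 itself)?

17

BFS from 14 visits: 14, 15, 12, 9, 7, 0, 16, 13, 5, 4, 2, 11, 10, 3, 1, 6, 8
Reachable nodes: 17 of 21 total.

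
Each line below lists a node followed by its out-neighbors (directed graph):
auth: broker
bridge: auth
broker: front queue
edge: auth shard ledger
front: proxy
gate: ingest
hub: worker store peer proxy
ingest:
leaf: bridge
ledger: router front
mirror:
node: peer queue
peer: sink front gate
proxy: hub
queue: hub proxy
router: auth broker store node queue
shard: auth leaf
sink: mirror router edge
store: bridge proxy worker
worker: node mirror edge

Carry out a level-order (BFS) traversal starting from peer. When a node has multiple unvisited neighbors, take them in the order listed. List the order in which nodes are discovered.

peer -> sink -> front -> gate -> mirror -> router -> edge -> proxy -> ingest -> auth -> broker -> store -> node -> queue -> shard -> ledger -> hub -> bridge -> worker -> leaf

Visit peer; enqueue sink, front, gate → queue [sink, front, gate]
Visit sink; enqueue mirror, router, edge → queue [front, gate, mirror, router, edge]
Visit front; enqueue proxy → queue [gate, mirror, router, edge, proxy]
Visit gate; enqueue ingest → queue [mirror, router, edge, proxy, ingest]
Visit mirror → queue [router, edge, proxy, ingest]
Visit router; enqueue auth, broker, store, node, queue → queue [edge, proxy, ingest, auth, broker, store, node, queue]
Visit edge; enqueue shard, ledger → queue [proxy, ingest, auth, broker, store, node, queue, shard, ledger]
Visit proxy; enqueue hub → queue [ingest, auth, broker, store, node, queue, shard, ledger, hub]
Visit ingest → queue [auth, broker, store, node, queue, shard, ledger, hub]
Visit auth → queue [broker, store, node, queue, shard, ledger, hub]
Visit broker → queue [store, node, queue, shard, ledger, hub]
Visit store; enqueue bridge, worker → queue [node, queue, shard, ledger, hub, bridge, worker]
Visit node → queue [queue, shard, ledger, hub, bridge, worker]
Visit queue → queue [shard, ledger, hub, bridge, worker]
Visit shard; enqueue leaf → queue [ledger, hub, bridge, worker, leaf]
Visit ledger → queue [hub, bridge, worker, leaf]
Visit hub → queue [bridge, worker, leaf]
Visit bridge → queue [worker, leaf]
Visit worker → queue [leaf]
Visit leaf → queue []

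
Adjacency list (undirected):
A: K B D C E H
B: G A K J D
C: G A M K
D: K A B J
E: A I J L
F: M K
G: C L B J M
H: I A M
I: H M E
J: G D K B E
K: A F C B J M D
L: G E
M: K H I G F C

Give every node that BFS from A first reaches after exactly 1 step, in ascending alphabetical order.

B, C, D, E, H, K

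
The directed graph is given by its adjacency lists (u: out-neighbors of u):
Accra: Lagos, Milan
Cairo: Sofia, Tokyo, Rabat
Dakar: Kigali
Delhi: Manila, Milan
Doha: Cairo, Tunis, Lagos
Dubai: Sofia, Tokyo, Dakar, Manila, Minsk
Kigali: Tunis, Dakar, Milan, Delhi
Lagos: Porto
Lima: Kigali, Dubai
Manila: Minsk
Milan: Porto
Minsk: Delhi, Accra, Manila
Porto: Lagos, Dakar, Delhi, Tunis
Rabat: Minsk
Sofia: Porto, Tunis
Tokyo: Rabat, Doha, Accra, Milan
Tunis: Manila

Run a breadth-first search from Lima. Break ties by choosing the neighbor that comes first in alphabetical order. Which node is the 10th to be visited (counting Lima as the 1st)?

Visit Lima; enqueue Dubai, Kigali → queue [Dubai, Kigali]
Visit Dubai; enqueue Dakar, Manila, Minsk, Sofia, Tokyo → queue [Kigali, Dakar, Manila, Minsk, Sofia, Tokyo]
Visit Kigali; enqueue Delhi, Milan, Tunis → queue [Dakar, Manila, Minsk, Sofia, Tokyo, Delhi, Milan, Tunis]
Visit Dakar → queue [Manila, Minsk, Sofia, Tokyo, Delhi, Milan, Tunis]
Visit Manila → queue [Minsk, Sofia, Tokyo, Delhi, Milan, Tunis]
Visit Minsk; enqueue Accra → queue [Sofia, Tokyo, Delhi, Milan, Tunis, Accra]
Visit Sofia; enqueue Porto → queue [Tokyo, Delhi, Milan, Tunis, Accra, Porto]
Visit Tokyo; enqueue Doha, Rabat → queue [Delhi, Milan, Tunis, Accra, Porto, Doha, Rabat]
Visit Delhi → queue [Milan, Tunis, Accra, Porto, Doha, Rabat]
Visit Milan → queue [Tunis, Accra, Porto, Doha, Rabat]
Visit Tunis → queue [Accra, Porto, Doha, Rabat]
Visit Accra; enqueue Lagos → queue [Porto, Doha, Rabat, Lagos]
Visit Porto → queue [Doha, Rabat, Lagos]
Visit Doha; enqueue Cairo → queue [Rabat, Lagos, Cairo]
Visit Rabat → queue [Lagos, Cairo]
Visit Lagos → queue [Cairo]
Visit Cairo → queue []

Visit order: Lima, Dubai, Kigali, Dakar, Manila, Minsk, Sofia, Tokyo, Delhi, Milan, Tunis, Accra, Porto, Doha, Rabat, Lagos, Cairo

Milan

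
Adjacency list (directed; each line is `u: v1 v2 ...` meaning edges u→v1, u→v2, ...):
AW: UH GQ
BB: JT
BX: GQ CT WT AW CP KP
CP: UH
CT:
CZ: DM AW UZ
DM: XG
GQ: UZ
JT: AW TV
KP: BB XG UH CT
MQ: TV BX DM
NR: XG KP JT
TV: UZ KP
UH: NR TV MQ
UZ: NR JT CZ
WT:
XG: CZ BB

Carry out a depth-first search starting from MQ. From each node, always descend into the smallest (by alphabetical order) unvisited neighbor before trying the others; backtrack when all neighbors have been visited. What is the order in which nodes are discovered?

Visit MQ
MQ → BX
BX → AW
AW → GQ
GQ → UZ
UZ → CZ
CZ → DM
DM → XG
XG → BB
BB → JT
JT → TV
TV → KP
KP → CT
KP → UH
UH → NR
BX → CP
BX → WT

MQ, BX, AW, GQ, UZ, CZ, DM, XG, BB, JT, TV, KP, CT, UH, NR, CP, WT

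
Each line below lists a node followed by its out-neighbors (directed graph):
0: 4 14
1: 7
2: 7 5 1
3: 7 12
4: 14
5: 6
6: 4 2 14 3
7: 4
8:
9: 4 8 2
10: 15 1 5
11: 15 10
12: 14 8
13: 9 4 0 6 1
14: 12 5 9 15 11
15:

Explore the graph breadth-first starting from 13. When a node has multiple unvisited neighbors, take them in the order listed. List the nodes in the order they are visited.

Visit 13; enqueue 9, 4, 0, 6, 1 → queue [9, 4, 0, 6, 1]
Visit 9; enqueue 8, 2 → queue [4, 0, 6, 1, 8, 2]
Visit 4; enqueue 14 → queue [0, 6, 1, 8, 2, 14]
Visit 0 → queue [6, 1, 8, 2, 14]
Visit 6; enqueue 3 → queue [1, 8, 2, 14, 3]
Visit 1; enqueue 7 → queue [8, 2, 14, 3, 7]
Visit 8 → queue [2, 14, 3, 7]
Visit 2; enqueue 5 → queue [14, 3, 7, 5]
Visit 14; enqueue 12, 15, 11 → queue [3, 7, 5, 12, 15, 11]
Visit 3 → queue [7, 5, 12, 15, 11]
Visit 7 → queue [5, 12, 15, 11]
Visit 5 → queue [12, 15, 11]
Visit 12 → queue [15, 11]
Visit 15 → queue [11]
Visit 11; enqueue 10 → queue [10]
Visit 10 → queue []

13 -> 9 -> 4 -> 0 -> 6 -> 1 -> 8 -> 2 -> 14 -> 3 -> 7 -> 5 -> 12 -> 15 -> 11 -> 10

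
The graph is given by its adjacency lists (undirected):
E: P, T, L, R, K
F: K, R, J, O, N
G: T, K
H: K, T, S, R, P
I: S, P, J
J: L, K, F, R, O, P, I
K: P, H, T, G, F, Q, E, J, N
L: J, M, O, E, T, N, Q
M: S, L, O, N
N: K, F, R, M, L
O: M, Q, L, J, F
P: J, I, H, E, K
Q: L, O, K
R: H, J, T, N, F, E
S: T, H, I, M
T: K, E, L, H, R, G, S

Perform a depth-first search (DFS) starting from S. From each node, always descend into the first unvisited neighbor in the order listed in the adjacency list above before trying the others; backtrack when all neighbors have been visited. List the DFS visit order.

S, T, K, P, J, L, M, O, Q, F, R, H, N, E, I, G

Visit S
S → T
T → K
K → P
P → J
J → L
L → M
M → O
O → Q
O → F
F → R
R → H
R → N
R → E
J → I
K → G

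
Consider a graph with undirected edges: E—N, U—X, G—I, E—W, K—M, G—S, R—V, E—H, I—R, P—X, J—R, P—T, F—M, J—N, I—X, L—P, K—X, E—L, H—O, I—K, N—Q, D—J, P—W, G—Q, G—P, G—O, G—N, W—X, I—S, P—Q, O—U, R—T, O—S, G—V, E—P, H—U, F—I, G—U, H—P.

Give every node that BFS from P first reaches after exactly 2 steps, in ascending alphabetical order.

Level 0: P
Level 1: E, G, H, L, Q, T, W, X
Level 2: I, K, N, O, R, S, U, V
Level 3: F, J, M
Level 4: D

I, K, N, O, R, S, U, V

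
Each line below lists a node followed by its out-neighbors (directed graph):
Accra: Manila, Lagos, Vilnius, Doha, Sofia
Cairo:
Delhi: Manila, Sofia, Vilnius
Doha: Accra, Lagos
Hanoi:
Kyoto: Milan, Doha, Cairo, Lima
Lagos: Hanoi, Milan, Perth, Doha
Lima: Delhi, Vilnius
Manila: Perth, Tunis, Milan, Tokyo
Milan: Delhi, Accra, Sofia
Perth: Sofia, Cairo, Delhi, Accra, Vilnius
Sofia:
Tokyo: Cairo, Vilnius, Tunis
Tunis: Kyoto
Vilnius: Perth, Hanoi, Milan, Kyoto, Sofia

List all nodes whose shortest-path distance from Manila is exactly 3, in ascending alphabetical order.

Level 0: Manila
Level 1: Milan, Perth, Tokyo, Tunis
Level 2: Accra, Cairo, Delhi, Kyoto, Sofia, Vilnius
Level 3: Doha, Hanoi, Lagos, Lima

Doha, Hanoi, Lagos, Lima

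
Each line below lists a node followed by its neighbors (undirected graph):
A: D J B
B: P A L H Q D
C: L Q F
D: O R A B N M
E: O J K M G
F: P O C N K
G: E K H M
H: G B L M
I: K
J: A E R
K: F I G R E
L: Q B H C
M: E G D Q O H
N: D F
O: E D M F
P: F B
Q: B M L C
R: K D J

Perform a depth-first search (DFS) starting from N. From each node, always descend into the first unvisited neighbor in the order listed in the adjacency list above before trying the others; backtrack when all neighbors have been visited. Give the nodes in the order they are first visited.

Visit N
N → D
D → O
O → E
E → J
J → A
A → B
B → P
P → F
F → C
C → L
L → Q
Q → M
M → G
G → K
K → I
K → R
G → H

N → D → O → E → J → A → B → P → F → C → L → Q → M → G → K → I → R → H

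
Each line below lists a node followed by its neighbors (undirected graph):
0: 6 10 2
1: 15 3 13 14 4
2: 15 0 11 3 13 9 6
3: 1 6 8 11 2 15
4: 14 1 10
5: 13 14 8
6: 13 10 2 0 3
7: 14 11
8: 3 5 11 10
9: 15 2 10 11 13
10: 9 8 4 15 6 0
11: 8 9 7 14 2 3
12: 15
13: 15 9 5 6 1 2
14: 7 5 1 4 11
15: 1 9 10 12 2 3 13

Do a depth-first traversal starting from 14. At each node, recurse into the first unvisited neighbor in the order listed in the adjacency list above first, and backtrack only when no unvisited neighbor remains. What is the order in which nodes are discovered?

Visit 14
14 → 7
7 → 11
11 → 8
8 → 3
3 → 1
1 → 15
15 → 9
9 → 2
2 → 0
0 → 6
6 → 13
13 → 5
6 → 10
10 → 4
15 → 12

14 -> 7 -> 11 -> 8 -> 3 -> 1 -> 15 -> 9 -> 2 -> 0 -> 6 -> 13 -> 5 -> 10 -> 4 -> 12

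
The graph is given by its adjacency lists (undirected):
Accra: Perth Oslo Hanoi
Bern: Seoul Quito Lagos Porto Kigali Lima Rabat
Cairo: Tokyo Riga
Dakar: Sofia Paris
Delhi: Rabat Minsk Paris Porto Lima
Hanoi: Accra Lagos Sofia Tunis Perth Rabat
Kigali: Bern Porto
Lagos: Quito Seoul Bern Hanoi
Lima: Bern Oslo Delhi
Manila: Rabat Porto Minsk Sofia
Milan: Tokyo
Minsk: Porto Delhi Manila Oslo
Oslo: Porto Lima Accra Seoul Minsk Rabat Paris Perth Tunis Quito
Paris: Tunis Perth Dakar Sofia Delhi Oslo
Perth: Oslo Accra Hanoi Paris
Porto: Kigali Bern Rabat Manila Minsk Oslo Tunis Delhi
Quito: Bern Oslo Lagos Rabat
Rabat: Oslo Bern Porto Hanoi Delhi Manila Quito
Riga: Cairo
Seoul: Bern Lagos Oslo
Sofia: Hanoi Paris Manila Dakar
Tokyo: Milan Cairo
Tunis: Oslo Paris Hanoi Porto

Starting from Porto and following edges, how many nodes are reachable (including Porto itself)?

19

BFS from Porto visits: Porto, Kigali, Bern, Rabat, Manila, Minsk, Oslo, Tunis, Delhi, Seoul, Quito, Lagos, Lima, Hanoi, Sofia, Accra, Paris, Perth, Dakar
Reachable nodes: 19 of 23 total.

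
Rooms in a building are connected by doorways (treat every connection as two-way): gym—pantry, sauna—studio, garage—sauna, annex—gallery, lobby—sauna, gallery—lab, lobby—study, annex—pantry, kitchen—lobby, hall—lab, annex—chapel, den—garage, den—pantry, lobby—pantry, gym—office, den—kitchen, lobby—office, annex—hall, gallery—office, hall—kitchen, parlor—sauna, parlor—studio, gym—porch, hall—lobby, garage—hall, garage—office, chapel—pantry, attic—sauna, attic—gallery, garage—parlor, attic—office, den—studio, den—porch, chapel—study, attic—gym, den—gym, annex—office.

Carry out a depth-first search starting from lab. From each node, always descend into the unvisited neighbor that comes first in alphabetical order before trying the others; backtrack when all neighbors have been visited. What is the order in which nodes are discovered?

lab → gallery → annex → chapel → pantry → den → garage → hall → kitchen → lobby → office → attic → gym → porch → sauna → parlor → studio → study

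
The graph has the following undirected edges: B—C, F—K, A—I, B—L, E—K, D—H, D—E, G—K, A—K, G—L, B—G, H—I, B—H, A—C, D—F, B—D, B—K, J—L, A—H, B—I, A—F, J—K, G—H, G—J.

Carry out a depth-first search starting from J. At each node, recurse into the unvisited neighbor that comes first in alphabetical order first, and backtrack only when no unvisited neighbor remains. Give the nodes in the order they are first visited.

J → G → B → C → A → F → D → E → K → H → I → L

Visit J
J → G
G → B
B → C
C → A
A → F
F → D
D → E
E → K
D → H
H → I
B → L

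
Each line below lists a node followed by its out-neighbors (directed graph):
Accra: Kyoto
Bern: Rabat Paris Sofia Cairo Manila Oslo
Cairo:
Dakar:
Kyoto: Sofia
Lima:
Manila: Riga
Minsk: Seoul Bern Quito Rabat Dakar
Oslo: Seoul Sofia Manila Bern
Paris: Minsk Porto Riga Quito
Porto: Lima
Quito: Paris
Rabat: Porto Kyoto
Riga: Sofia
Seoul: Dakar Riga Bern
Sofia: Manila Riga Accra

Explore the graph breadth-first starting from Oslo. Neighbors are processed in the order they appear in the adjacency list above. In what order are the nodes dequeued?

Oslo -> Seoul -> Sofia -> Manila -> Bern -> Dakar -> Riga -> Accra -> Rabat -> Paris -> Cairo -> Kyoto -> Porto -> Minsk -> Quito -> Lima

Visit Oslo; enqueue Seoul, Sofia, Manila, Bern → queue [Seoul, Sofia, Manila, Bern]
Visit Seoul; enqueue Dakar, Riga → queue [Sofia, Manila, Bern, Dakar, Riga]
Visit Sofia; enqueue Accra → queue [Manila, Bern, Dakar, Riga, Accra]
Visit Manila → queue [Bern, Dakar, Riga, Accra]
Visit Bern; enqueue Rabat, Paris, Cairo → queue [Dakar, Riga, Accra, Rabat, Paris, Cairo]
Visit Dakar → queue [Riga, Accra, Rabat, Paris, Cairo]
Visit Riga → queue [Accra, Rabat, Paris, Cairo]
Visit Accra; enqueue Kyoto → queue [Rabat, Paris, Cairo, Kyoto]
Visit Rabat; enqueue Porto → queue [Paris, Cairo, Kyoto, Porto]
Visit Paris; enqueue Minsk, Quito → queue [Cairo, Kyoto, Porto, Minsk, Quito]
Visit Cairo → queue [Kyoto, Porto, Minsk, Quito]
Visit Kyoto → queue [Porto, Minsk, Quito]
Visit Porto; enqueue Lima → queue [Minsk, Quito, Lima]
Visit Minsk → queue [Quito, Lima]
Visit Quito → queue [Lima]
Visit Lima → queue []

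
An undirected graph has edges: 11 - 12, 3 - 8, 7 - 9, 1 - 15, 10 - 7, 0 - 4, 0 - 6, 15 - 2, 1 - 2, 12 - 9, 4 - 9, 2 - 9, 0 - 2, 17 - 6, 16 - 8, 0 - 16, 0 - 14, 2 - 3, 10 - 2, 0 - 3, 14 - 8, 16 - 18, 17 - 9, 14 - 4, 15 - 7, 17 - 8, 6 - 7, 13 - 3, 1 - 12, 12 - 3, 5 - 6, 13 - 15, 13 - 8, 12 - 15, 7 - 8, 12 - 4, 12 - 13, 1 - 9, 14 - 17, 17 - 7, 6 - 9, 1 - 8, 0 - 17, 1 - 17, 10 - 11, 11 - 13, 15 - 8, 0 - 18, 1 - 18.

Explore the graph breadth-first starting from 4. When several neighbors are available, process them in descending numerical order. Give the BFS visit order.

4 → 14 → 12 → 9 → 0 → 17 → 8 → 15 → 13 → 11 → 3 → 1 → 7 → 6 → 2 → 18 → 16 → 10 → 5

Visit 4; enqueue 14, 12, 9, 0 → queue [14, 12, 9, 0]
Visit 14; enqueue 17, 8 → queue [12, 9, 0, 17, 8]
Visit 12; enqueue 15, 13, 11, 3, 1 → queue [9, 0, 17, 8, 15, 13, 11, 3, 1]
Visit 9; enqueue 7, 6, 2 → queue [0, 17, 8, 15, 13, 11, 3, 1, 7, 6, 2]
Visit 0; enqueue 18, 16 → queue [17, 8, 15, 13, 11, 3, 1, 7, 6, 2, 18, 16]
Visit 17 → queue [8, 15, 13, 11, 3, 1, 7, 6, 2, 18, 16]
Visit 8 → queue [15, 13, 11, 3, 1, 7, 6, 2, 18, 16]
Visit 15 → queue [13, 11, 3, 1, 7, 6, 2, 18, 16]
Visit 13 → queue [11, 3, 1, 7, 6, 2, 18, 16]
Visit 11; enqueue 10 → queue [3, 1, 7, 6, 2, 18, 16, 10]
Visit 3 → queue [1, 7, 6, 2, 18, 16, 10]
Visit 1 → queue [7, 6, 2, 18, 16, 10]
Visit 7 → queue [6, 2, 18, 16, 10]
Visit 6; enqueue 5 → queue [2, 18, 16, 10, 5]
Visit 2 → queue [18, 16, 10, 5]
Visit 18 → queue [16, 10, 5]
Visit 16 → queue [10, 5]
Visit 10 → queue [5]
Visit 5 → queue []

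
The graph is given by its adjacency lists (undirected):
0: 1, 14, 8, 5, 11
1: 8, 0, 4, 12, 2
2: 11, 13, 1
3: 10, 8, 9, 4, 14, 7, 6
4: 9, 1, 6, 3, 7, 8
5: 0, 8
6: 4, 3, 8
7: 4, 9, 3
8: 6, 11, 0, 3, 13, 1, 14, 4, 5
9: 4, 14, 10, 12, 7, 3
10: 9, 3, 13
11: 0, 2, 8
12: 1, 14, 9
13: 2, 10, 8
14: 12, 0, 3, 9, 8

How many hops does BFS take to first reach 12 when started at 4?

2

Level 0: 4
Level 1: 1, 3, 6, 7, 8, 9
Level 2: 0, 2, 5, 10, 11, 12, 13, 14
12 first appears at level 2.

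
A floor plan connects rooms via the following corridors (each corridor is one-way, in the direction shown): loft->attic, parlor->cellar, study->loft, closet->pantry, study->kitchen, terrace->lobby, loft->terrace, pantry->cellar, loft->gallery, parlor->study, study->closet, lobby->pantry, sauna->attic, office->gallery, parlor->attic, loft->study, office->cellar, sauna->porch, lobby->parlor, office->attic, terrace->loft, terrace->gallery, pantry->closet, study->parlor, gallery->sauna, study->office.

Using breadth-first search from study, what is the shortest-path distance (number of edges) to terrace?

2

Level 0: study
Level 1: closet, kitchen, loft, office, parlor
Level 2: attic, cellar, gallery, pantry, terrace
Level 3: lobby, sauna
Level 4: porch
terrace first appears at level 2.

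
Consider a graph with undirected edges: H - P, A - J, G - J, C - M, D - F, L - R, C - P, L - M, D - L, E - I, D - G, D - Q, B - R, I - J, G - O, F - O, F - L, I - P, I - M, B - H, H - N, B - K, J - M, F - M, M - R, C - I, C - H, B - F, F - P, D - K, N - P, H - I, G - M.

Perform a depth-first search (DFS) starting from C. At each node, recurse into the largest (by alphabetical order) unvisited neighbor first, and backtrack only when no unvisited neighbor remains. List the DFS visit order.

Visit C
C → P
P → N
N → H
H → I
I → M
M → R
R → L
L → F
F → O
O → G
G → J
J → A
G → D
D → Q
D → K
K → B
I → E

C, P, N, H, I, M, R, L, F, O, G, J, A, D, Q, K, B, E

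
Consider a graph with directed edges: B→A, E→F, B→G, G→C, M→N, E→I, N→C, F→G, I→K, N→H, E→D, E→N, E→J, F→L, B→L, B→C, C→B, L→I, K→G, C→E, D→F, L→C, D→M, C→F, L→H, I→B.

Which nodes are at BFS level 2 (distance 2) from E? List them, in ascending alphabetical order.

B, C, G, H, K, L, M

Level 0: E
Level 1: D, F, I, J, N
Level 2: B, C, G, H, K, L, M
Level 3: A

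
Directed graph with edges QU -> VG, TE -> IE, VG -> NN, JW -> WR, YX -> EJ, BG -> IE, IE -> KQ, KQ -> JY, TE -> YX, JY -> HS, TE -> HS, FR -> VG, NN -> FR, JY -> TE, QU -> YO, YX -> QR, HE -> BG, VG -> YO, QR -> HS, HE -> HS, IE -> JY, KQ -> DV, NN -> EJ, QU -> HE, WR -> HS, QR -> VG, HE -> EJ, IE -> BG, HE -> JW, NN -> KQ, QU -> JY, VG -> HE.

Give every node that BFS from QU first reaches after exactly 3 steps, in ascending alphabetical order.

FR, IE, KQ, WR, YX

Level 0: QU
Level 1: HE, JY, VG, YO
Level 2: BG, EJ, HS, JW, NN, TE
Level 3: FR, IE, KQ, WR, YX
Level 4: DV, QR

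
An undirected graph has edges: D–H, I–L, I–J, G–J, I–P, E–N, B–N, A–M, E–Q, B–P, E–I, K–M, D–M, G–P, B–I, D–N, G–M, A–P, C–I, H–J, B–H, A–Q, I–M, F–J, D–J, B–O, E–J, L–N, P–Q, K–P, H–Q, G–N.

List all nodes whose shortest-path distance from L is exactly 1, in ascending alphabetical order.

I, N

Level 0: L
Level 1: I, N
Level 2: B, C, D, E, G, J, M, P
Level 3: A, F, H, K, O, Q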